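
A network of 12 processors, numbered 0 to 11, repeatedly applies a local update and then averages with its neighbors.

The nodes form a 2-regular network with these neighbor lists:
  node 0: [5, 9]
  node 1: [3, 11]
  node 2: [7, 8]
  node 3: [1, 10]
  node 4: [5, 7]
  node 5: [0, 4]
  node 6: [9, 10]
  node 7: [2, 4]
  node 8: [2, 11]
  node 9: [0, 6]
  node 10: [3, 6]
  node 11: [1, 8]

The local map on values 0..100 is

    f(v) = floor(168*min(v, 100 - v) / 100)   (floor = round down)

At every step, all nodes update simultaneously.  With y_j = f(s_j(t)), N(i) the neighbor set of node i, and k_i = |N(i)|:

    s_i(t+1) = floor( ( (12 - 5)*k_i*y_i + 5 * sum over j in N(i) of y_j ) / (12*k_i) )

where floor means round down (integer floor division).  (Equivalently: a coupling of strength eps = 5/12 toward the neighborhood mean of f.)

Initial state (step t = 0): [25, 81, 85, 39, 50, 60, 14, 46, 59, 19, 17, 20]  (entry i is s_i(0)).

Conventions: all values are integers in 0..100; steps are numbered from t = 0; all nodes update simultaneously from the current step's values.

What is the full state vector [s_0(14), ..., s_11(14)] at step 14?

Simulating step by step:
t=0: [25, 81, 85, 39, 50, 60, 14, 46, 59, 19, 17, 20]
t=1: [44, 38, 44, 50, 79, 65, 25, 67, 51, 31, 34, 39]
t=2: [65, 67, 71, 74, 43, 56, 47, 54, 76, 54, 59, 68]
t=3: [65, 52, 52, 50, 73, 69, 75, 69, 44, 73, 64, 50]
t=4: [54, 81, 72, 78, 47, 51, 46, 56, 76, 47, 61, 80]
t=5: [78, 32, 50, 41, 77, 80, 74, 68, 40, 77, 61, 34]
t=6: [35, 56, 74, 64, 40, 34, 46, 56, 68, 38, 61, 58]
t=7: [58, 69, 51, 63, 66, 59, 71, 65, 54, 64, 66, 67]
t=8: [67, 54, 75, 58, 59, 66, 52, 62, 73, 59, 56, 58]
t=9: [58, 74, 47, 72, 64, 58, 76, 59, 49, 67, 73, 66]
t=10: [66, 46, 76, 45, 63, 67, 44, 68, 75, 55, 44, 59]
t=11: [60, 74, 43, 75, 58, 56, 73, 52, 47, 70, 73, 64]
t=12: [64, 46, 74, 42, 72, 71, 46, 76, 73, 52, 44, 60]
t=13: [61, 73, 42, 72, 45, 50, 76, 42, 49, 75, 73, 64]
t=14: [64, 48, 72, 46, 75, 78, 41, 71, 74, 46, 44, 61]

Answer: [64, 48, 72, 46, 75, 78, 41, 71, 74, 46, 44, 61]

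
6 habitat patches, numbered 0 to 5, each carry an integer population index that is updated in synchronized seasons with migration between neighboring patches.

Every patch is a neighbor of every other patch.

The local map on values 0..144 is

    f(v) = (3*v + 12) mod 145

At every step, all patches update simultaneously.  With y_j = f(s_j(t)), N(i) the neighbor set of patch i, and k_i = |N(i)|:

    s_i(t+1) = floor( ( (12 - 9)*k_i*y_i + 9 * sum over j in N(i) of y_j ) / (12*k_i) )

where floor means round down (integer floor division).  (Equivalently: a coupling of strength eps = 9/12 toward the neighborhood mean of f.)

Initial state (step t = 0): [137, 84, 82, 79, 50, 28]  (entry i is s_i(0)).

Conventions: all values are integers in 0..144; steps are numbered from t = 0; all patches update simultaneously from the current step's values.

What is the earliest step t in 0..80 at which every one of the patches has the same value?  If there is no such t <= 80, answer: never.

Simulating step by step:
t=0: [137, 84, 82, 79, 50, 28]  (not all equal)
t=1: [100, 99, 98, 97, 89, 96]  (not all equal)
t=2: [34, 34, 33, 33, 45, 33]  (not all equal)
t=3: [95, 95, 95, 95, 84, 95]  (not all equal)
t=4: [23, 23, 23, 23, 35, 23]  (not all equal)
t=5: [86, 86, 86, 86, 90, 86]  (not all equal)
t=6: [126, 126, 126, 126, 128, 126]  (not all equal)
t=7: [100, 100, 100, 100, 101, 100]  (not all equal)
t=8: [22, 22, 22, 22, 22, 22]  (all equal)

Answer: 8
Key observation: Synchronization is absorbing here: once all patches are equal they stay equal, and step 8 is the first all-equal step.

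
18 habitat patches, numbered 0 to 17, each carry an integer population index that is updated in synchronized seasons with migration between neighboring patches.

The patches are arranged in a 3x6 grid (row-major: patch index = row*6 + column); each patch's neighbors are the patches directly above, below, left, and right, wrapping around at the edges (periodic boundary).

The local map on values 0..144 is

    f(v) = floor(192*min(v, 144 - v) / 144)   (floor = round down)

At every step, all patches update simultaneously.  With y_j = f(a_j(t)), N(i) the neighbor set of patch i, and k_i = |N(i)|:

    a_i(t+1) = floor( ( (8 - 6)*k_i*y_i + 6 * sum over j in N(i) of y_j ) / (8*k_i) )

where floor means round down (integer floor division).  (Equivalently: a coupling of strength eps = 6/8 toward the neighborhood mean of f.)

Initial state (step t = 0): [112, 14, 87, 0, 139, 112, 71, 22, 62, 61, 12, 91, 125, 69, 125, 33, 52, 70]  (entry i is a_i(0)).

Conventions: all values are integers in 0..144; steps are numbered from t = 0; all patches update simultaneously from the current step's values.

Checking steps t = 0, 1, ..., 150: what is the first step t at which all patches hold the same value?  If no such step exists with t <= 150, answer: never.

Answer: 18
Key observation: Synchronization is absorbing here: once all patches are equal they stay equal, and step 18 is the first all-equal step.

Derivation:
t=0: [112, 14, 87, 0, 139, 112, 71, 22, 62, 61, 12, 91, 125, 69, 125, 33, 52, 70]  (not all equal)
t=1: [44, 49, 42, 38, 25, 50, 54, 60, 60, 46, 46, 63, 66, 41, 61, 43, 47, 61]  (not all equal)
t=2: [69, 62, 65, 51, 53, 64, 76, 70, 72, 61, 60, 73, 71, 72, 66, 61, 59, 76]  (not all equal)
t=3: [88, 89, 84, 76, 75, 86, 92, 91, 89, 81, 80, 88, 92, 90, 89, 79, 79, 88]  (not all equal)
t=4: [72, 73, 77, 86, 86, 78, 71, 71, 75, 83, 84, 75, 71, 71, 76, 83, 84, 75]  (not all equal)
t=5: [93, 93, 88, 80, 80, 88, 94, 93, 89, 82, 81, 89, 94, 93, 89, 81, 81, 89]  (not all equal)
t=6: [68, 69, 74, 82, 82, 74, 68, 68, 73, 81, 81, 73, 68, 68, 74, 81, 82, 73]  (not all equal)
t=7: [90, 91, 90, 84, 84, 90, 90, 91, 91, 85, 85, 91, 90, 90, 90, 84, 85, 90]  (not all equal)
t=8: [71, 71, 72, 78, 77, 73, 71, 70, 72, 77, 76, 72, 72, 71, 73, 77, 77, 72]  (not all equal)
t=9: [94, 94, 93, 90, 89, 93, 94, 94, 93, 90, 90, 94, 94, 94, 93, 89, 90, 94]  (not all equal)
t=10: [66, 66, 68, 71, 71, 67, 66, 66, 68, 71, 71, 67, 66, 66, 68, 71, 71, 67]  (not all equal)
t=11: [88, 88, 90, 93, 93, 89, 88, 88, 90, 93, 93, 89, 88, 88, 90, 93, 93, 89]  (not all equal)
t=12: [73, 73, 71, 68, 68, 72, 73, 73, 71, 68, 68, 72, 73, 73, 71, 68, 68, 72]  (not all equal)
t=13: [94, 94, 93, 90, 91, 94, 94, 94, 93, 90, 91, 94, 94, 94, 93, 90, 91, 94]  (not all equal)
t=14: [66, 66, 68, 70, 69, 66, 66, 66, 68, 70, 69, 66, 66, 66, 68, 70, 69, 66]  (not all equal)
t=15: [88, 88, 90, 92, 91, 88, 88, 88, 90, 92, 91, 88, 88, 88, 90, 92, 91, 88]  (not all equal)
t=16: [74, 73, 71, 69, 70, 73, 74, 73, 71, 69, 70, 73, 74, 73, 71, 69, 70, 73]  (not all equal)
t=17: [93, 93, 93, 92, 93, 93, 93, 93, 93, 92, 93, 93, 93, 93, 93, 92, 93, 93]  (not all equal)
t=18: [68, 68, 68, 68, 68, 68, 68, 68, 68, 68, 68, 68, 68, 68, 68, 68, 68, 68]  (all equal)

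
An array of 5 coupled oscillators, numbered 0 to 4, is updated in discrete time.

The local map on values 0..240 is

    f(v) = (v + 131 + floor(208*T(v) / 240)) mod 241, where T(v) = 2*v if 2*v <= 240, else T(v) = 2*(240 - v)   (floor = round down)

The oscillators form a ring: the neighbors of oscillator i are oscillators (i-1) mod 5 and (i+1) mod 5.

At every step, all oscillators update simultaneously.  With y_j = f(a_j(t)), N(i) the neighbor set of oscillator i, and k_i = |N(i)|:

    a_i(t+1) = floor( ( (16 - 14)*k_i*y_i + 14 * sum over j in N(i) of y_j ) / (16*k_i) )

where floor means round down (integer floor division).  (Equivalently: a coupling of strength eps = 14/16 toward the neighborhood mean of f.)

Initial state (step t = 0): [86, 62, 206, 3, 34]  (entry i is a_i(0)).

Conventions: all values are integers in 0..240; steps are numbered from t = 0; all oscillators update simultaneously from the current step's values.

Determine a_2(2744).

Simulating step by step:
t=0: [86, 62, 206, 3, 34]
t=1: [139, 129, 105, 182, 143]
t=2: [205, 193, 189, 186, 189]
t=3: [164, 161, 166, 167, 162]
t=4: [186, 184, 184, 185, 184]
t=5: [170, 170, 170, 170, 169]
t=6: [181, 181, 181, 181, 181]
t=7: [173, 173, 173, 173, 173]
t=8: [179, 179, 179, 179, 179]
t=9: [174, 174, 174, 174, 174]
t=10: [178, 178, 178, 178, 178]
t=11: [175, 175, 175, 175, 175]
t=12: [177, 177, 177, 177, 177]
t=13: [176, 176, 176, 176, 176]
t=14: [176, 176, 176, 176, 176]

Answer: a_2(2744) = 176
Key observation: The state at step 13, [176, 176, 176, 176, 176], reappears at step 14: the system is in a cycle of period 1 from step 13 on.  Therefore the state at step 2744 equals the state at step 13 + ((2744 - 13) mod 1) = 13, which is [176, 176, 176, 176, 176].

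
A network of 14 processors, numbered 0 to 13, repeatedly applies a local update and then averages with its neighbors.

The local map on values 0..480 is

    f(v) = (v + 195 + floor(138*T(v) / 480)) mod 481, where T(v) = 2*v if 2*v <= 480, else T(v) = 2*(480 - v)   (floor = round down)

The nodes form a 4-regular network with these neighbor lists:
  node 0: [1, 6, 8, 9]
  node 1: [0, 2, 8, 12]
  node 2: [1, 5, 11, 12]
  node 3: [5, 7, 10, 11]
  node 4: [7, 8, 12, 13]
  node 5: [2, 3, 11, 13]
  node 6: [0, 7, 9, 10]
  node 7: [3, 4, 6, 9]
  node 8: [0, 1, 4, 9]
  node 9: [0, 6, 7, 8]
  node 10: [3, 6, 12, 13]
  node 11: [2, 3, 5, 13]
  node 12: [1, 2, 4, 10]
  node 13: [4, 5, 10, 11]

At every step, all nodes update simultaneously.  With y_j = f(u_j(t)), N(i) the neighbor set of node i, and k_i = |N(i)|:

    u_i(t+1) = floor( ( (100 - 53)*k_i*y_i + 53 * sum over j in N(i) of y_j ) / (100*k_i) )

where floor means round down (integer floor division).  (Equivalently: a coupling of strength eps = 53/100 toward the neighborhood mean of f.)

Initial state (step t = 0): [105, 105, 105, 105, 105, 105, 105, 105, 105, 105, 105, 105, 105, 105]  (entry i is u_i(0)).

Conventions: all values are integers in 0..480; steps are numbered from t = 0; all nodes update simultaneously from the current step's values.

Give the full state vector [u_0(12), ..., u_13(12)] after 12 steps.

Simulating step by step:
t=0: [105, 105, 105, 105, 105, 105, 105, 105, 105, 105, 105, 105, 105, 105]
t=1: [360, 360, 360, 360, 360, 360, 360, 360, 360, 360, 360, 360, 360, 360]
t=2: [143, 143, 143, 143, 143, 143, 143, 143, 143, 143, 143, 143, 143, 143]
t=3: [420, 420, 420, 420, 420, 420, 420, 420, 420, 420, 420, 420, 420, 420]
t=4: [168, 168, 168, 168, 168, 168, 168, 168, 168, 168, 168, 168, 168, 168]
t=5: [459, 459, 459, 459, 459, 459, 459, 459, 459, 459, 459, 459, 459, 459]
t=6: [185, 185, 185, 185, 185, 185, 185, 185, 185, 185, 185, 185, 185, 185]
t=7: [5, 5, 5, 5, 5, 5, 5, 5, 5, 5, 5, 5, 5, 5]
t=8: [202, 202, 202, 202, 202, 202, 202, 202, 202, 202, 202, 202, 202, 202]
t=9: [32, 32, 32, 32, 32, 32, 32, 32, 32, 32, 32, 32, 32, 32]
t=10: [245, 245, 245, 245, 245, 245, 245, 245, 245, 245, 245, 245, 245, 245]
t=11: [94, 94, 94, 94, 94, 94, 94, 94, 94, 94, 94, 94, 94, 94]
t=12: [343, 343, 343, 343, 343, 343, 343, 343, 343, 343, 343, 343, 343, 343]

Answer: [343, 343, 343, 343, 343, 343, 343, 343, 343, 343, 343, 343, 343, 343]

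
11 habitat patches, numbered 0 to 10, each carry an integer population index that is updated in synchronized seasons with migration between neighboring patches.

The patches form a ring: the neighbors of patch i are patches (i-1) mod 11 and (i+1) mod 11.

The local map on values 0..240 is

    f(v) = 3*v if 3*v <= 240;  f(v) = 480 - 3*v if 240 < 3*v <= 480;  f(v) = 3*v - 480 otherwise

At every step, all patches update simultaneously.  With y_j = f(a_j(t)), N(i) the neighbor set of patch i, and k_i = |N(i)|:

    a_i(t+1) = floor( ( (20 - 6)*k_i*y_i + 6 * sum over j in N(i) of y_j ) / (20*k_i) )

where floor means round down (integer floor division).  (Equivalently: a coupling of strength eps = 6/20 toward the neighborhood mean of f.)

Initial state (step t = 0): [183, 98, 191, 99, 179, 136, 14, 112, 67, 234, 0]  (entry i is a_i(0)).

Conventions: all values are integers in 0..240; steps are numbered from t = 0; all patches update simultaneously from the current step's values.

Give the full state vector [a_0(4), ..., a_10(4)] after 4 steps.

Answer: [195, 84, 124, 125, 113, 166, 166, 82, 106, 117, 187]

Derivation:
t=0: [183, 98, 191, 99, 179, 136, 14, 112, 67, 234, 0]
t=1: [76, 154, 120, 150, 78, 65, 61, 137, 195, 185, 43]
t=2: [181, 64, 91, 74, 197, 199, 167, 91, 95, 87, 135]
t=3: [84, 174, 207, 203, 128, 101, 63, 177, 200, 193, 94]
t=4: [195, 84, 124, 125, 113, 166, 166, 82, 106, 117, 187]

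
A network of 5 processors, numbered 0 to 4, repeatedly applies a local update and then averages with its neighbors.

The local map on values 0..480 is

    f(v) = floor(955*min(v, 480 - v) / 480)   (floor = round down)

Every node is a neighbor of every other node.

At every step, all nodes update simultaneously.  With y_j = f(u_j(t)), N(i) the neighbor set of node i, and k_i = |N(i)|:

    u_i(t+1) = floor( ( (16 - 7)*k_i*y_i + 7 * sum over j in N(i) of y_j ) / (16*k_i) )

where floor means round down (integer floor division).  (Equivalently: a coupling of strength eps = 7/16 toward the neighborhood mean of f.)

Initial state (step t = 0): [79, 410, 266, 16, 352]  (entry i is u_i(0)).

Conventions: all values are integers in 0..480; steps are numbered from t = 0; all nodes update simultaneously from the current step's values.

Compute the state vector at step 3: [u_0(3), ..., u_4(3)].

Simulating step by step:
t=0: [79, 410, 266, 16, 352]
t=1: [181, 173, 302, 124, 225]
t=2: [354, 347, 351, 302, 394]
t=3: [254, 261, 257, 302, 219]

Answer: [254, 261, 257, 302, 219]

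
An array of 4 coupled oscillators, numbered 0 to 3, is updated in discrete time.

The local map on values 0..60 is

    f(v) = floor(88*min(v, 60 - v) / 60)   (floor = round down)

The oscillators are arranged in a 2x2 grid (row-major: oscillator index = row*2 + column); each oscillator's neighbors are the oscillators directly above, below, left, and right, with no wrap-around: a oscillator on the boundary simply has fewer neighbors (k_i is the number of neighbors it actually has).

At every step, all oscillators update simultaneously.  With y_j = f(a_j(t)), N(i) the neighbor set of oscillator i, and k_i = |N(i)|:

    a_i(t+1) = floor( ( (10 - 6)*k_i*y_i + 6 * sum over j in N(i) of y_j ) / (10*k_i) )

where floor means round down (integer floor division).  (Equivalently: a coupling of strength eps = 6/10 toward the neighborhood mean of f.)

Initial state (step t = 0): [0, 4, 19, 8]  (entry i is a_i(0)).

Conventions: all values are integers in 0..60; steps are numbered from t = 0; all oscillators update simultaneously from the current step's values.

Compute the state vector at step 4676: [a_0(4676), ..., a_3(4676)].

Answer: [30, 30, 30, 30]
Key observation: The state at step 15, [39, 39, 39, 39], reappears at step 20: the system is in a cycle of period 5 from step 15 on.  Therefore the state at step 4676 equals the state at step 15 + ((4676 - 15) mod 5) = 16, which is [30, 30, 30, 30].

Derivation:
t=0: [0, 4, 19, 8]
t=1: [9, 5, 14, 14]
t=2: [13, 12, 17, 16]
t=3: [19, 19, 22, 21]
t=4: [28, 27, 29, 29]
t=5: [40, 40, 41, 41]
t=6: [28, 28, 27, 27]
t=7: [40, 40, 39, 39]
t=8: [29, 29, 29, 29]
t=9: [42, 42, 42, 42]
t=10: [26, 26, 26, 26]
t=11: [38, 38, 38, 38]
t=12: [32, 32, 32, 32]
t=13: [41, 41, 41, 41]
t=14: [27, 27, 27, 27]
t=15: [39, 39, 39, 39]
t=16: [30, 30, 30, 30]
t=17: [44, 44, 44, 44]
t=18: [23, 23, 23, 23]
t=19: [33, 33, 33, 33]
t=20: [39, 39, 39, 39]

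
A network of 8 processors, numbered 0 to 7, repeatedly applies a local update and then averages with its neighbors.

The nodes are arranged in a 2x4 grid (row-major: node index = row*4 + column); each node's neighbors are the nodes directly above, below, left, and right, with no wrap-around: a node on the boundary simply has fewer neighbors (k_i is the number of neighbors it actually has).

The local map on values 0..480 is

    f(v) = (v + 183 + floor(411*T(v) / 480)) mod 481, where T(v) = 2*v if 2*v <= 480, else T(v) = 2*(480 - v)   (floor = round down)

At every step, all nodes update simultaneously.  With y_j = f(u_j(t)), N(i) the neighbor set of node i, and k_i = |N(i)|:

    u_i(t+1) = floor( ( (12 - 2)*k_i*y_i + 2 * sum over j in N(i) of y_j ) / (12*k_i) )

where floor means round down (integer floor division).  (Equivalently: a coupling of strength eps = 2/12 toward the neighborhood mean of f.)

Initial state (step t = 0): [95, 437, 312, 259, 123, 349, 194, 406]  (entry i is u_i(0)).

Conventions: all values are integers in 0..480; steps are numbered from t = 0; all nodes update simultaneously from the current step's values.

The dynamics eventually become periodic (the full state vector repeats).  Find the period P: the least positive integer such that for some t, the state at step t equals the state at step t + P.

Answer: 2
Key observation: The state at step 13, [305, 305, 305, 305, 305, 305, 305, 305], reappears at step 15 — and no state repeats earlier — so the cycle the system enters has period 2.

Derivation:
t=0: [95, 437, 312, 259, 123, 349, 194, 406]
t=1: [387, 233, 294, 327, 88, 255, 235, 242]
t=2: [269, 328, 315, 297, 400, 345, 338, 345]
t=3: [320, 292, 298, 308, 250, 276, 283, 281]
t=4: [301, 314, 311, 306, 339, 327, 321, 321]
t=5: [306, 300, 301, 303, 285, 291, 295, 295]
t=6: [306, 310, 309, 308, 318, 315, 312, 312]
t=7: [304, 302, 302, 303, 297, 299, 301, 301]
t=8: [307, 308, 308, 308, 311, 309, 309, 308]
t=9: [304, 304, 303, 304, 302, 303, 303, 303]
t=10: [307, 307, 307, 307, 307, 307, 308, 307]
t=11: [305, 305, 304, 305, 305, 304, 304, 304]
t=12: [306, 306, 306, 306, 306, 306, 307, 306]
t=13: [305, 305, 305, 305, 305, 305, 305, 305]
t=14: [306, 306, 306, 306, 306, 306, 306, 306]
t=15: [305, 305, 305, 305, 305, 305, 305, 305]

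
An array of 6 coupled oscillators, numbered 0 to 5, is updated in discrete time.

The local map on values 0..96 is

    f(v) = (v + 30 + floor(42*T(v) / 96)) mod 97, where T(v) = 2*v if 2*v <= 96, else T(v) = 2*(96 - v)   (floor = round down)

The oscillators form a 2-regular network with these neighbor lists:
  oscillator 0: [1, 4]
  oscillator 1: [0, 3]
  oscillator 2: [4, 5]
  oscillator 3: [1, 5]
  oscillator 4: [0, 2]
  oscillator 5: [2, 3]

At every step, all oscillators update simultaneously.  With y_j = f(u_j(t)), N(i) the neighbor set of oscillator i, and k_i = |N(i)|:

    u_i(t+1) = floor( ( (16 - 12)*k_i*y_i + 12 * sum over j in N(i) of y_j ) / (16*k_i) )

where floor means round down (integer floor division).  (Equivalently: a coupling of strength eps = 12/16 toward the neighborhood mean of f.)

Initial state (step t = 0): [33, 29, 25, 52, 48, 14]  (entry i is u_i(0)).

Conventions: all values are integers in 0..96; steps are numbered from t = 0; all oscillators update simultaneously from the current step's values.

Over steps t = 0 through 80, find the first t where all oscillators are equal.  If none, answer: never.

Simulating step by step:
t=0: [33, 29, 25, 52, 48, 14]  (not all equal)
t=1: [62, 63, 48, 58, 68, 51]  (not all equal)
t=2: [24, 24, 23, 23, 23, 23]  (not all equal)
t=3: [74, 74, 73, 73, 73, 73]  (not all equal)
t=4: [26, 26, 26, 26, 26, 26]  (all equal)

Answer: 4
Key observation: Synchronization is absorbing here: once all oscillators are equal they stay equal, and step 4 is the first all-equal step.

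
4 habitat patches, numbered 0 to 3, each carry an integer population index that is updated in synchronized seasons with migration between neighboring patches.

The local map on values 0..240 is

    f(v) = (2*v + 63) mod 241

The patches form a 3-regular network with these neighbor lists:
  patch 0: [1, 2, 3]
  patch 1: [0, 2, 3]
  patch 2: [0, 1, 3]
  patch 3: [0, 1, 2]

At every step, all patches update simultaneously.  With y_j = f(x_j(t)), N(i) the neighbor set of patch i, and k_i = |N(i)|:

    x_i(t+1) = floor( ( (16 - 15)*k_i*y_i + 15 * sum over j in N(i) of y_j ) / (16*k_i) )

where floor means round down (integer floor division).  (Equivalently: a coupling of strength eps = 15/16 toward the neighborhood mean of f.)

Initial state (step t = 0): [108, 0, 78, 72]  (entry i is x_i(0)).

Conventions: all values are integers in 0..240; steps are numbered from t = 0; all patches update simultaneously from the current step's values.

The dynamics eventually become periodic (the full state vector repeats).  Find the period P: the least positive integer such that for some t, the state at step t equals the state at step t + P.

Answer: 24
Key observation: The state at step 9, [104, 104, 103, 103], reappears at step 33 — and no state repeats earlier — so the cycle the system enters has period 24.

Derivation:
t=0: [108, 0, 78, 72]
t=1: [155, 148, 109, 112]
t=2: [72, 75, 95, 93]
t=3: [85, 84, 134, 135]
t=4: [143, 144, 179, 178]
t=5: [153, 152, 135, 135]
t=6: [104, 105, 113, 113]
t=7: [41, 41, 37, 37]
t=8: [140, 140, 142, 142]
t=9: [104, 104, 103, 103]
t=10: [28, 28, 29, 29]
t=11: [120, 120, 119, 119]
t=12: [60, 60, 61, 61]
t=13: [184, 184, 183, 183]
t=14: [188, 188, 189, 189]
t=15: [199, 199, 198, 198]
t=16: [218, 218, 219, 219]
t=17: [18, 18, 17, 17]
t=18: [97, 97, 98, 98]
t=19: [17, 17, 16, 16]
t=20: [95, 95, 96, 96]
t=21: [13, 13, 12, 12]
t=22: [87, 87, 88, 88]
t=23: [238, 238, 237, 237]
t=24: [55, 55, 56, 56]
t=25: [174, 174, 173, 173]
t=26: [168, 168, 169, 169]
t=27: [159, 159, 158, 158]
t=28: [138, 138, 139, 139]
t=29: [99, 99, 98, 98]
t=30: [18, 18, 19, 19]
t=31: [100, 100, 99, 99]
t=32: [20, 20, 21, 21]
t=33: [104, 104, 103, 103]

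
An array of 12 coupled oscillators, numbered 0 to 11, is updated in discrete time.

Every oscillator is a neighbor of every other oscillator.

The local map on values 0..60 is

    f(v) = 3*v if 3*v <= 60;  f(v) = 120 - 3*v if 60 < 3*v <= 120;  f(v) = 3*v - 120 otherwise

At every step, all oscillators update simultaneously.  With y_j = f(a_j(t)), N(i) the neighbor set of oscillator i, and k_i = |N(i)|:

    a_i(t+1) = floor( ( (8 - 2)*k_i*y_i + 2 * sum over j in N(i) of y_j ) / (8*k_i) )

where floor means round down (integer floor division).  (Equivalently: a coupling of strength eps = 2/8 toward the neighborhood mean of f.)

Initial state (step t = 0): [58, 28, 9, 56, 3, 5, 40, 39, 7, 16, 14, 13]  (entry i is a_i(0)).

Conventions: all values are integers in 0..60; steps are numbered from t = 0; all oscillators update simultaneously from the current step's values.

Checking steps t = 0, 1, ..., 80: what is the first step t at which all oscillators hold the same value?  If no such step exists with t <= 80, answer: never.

Simulating step by step:
t=0: [58, 28, 9, 56, 3, 5, 40, 39, 7, 16, 14, 13]  (not all equal)
t=1: [47, 33, 27, 42, 14, 18, 7, 9, 23, 42, 38, 36]  (not all equal)
t=2: [22, 22, 35, 11, 37, 46, 22, 26, 44, 11, 11, 15]  (not all equal)
t=3: [48, 48, 20, 33, 15, 22, 48, 39, 17, 33, 33, 41]  (not all equal)
t=4: [25, 25, 51, 23, 40, 47, 25, 10, 45, 23, 23, 10]  (not all equal)
t=5: [42, 42, 33, 46, 9, 24, 42, 31, 20, 46, 46, 31]  (not all equal)
t=6: [10, 10, 21, 19, 26, 41, 10, 26, 50, 19, 19, 26]  (not all equal)
t=7: [32, 32, 52, 52, 41, 13, 32, 41, 32, 52, 52, 41]  (not all equal)
t=8: [24, 24, 32, 32, 8, 34, 24, 8, 24, 32, 32, 8]  (not all equal)
t=9: [43, 43, 26, 26, 26, 21, 43, 26, 43, 26, 26, 26]  (not all equal)
t=10: [15, 15, 39, 39, 39, 50, 15, 39, 15, 39, 39, 39]  (not all equal)
t=11: [37, 37, 7, 7, 7, 27, 37, 7, 37, 7, 7, 7]  (not all equal)
t=12: [11, 11, 20, 20, 20, 33, 11, 20, 11, 20, 20, 20]  (not all equal)
t=13: [37, 37, 56, 56, 56, 28, 37, 56, 37, 56, 56, 56]  (not all equal)
t=14: [15, 15, 44, 44, 44, 35, 15, 44, 15, 44, 44, 44]  (not all equal)
t=15: [39, 39, 15, 15, 15, 17, 39, 15, 39, 15, 15, 15]  (not all equal)
t=16: [10, 10, 41, 41, 41, 45, 10, 41, 10, 41, 41, 41]  (not all equal)
t=17: [25, 25, 5, 5, 5, 14, 25, 5, 25, 5, 5, 5]  (not all equal)
t=18: [40, 40, 18, 18, 18, 37, 40, 18, 40, 18, 18, 18]  (not all equal)
t=19: [8, 8, 48, 48, 48, 15, 8, 48, 8, 48, 48, 48]  (not all equal)
t=20: [24, 24, 24, 24, 24, 39, 24, 24, 24, 24, 24, 24]  (not all equal)
t=21: [46, 46, 46, 46, 46, 14, 46, 46, 46, 46, 46, 46]  (not all equal)
t=22: [18, 18, 18, 18, 18, 36, 18, 18, 18, 18, 18, 18]  (not all equal)
t=23: [53, 53, 53, 53, 53, 22, 53, 53, 53, 53, 53, 53]  (not all equal)
t=24: [39, 39, 39, 39, 39, 50, 39, 39, 39, 39, 39, 39]  (not all equal)
t=25: [3, 3, 3, 3, 3, 23, 3, 3, 3, 3, 3, 3]  (not all equal)
t=26: [9, 9, 9, 9, 9, 40, 9, 9, 9, 9, 9, 9]  (not all equal)
t=27: [26, 26, 26, 26, 26, 6, 26, 26, 26, 26, 26, 26]  (not all equal)
t=28: [41, 41, 41, 41, 41, 24, 41, 41, 41, 41, 41, 41]  (not all equal)
t=29: [4, 4, 4, 4, 4, 36, 4, 4, 4, 4, 4, 4]  (not all equal)
t=30: [12, 12, 12, 12, 12, 12, 12, 12, 12, 12, 12, 12]  (all equal)

Answer: 30
Key observation: Synchronization is absorbing here: once all oscillators are equal they stay equal, and step 30 is the first all-equal step.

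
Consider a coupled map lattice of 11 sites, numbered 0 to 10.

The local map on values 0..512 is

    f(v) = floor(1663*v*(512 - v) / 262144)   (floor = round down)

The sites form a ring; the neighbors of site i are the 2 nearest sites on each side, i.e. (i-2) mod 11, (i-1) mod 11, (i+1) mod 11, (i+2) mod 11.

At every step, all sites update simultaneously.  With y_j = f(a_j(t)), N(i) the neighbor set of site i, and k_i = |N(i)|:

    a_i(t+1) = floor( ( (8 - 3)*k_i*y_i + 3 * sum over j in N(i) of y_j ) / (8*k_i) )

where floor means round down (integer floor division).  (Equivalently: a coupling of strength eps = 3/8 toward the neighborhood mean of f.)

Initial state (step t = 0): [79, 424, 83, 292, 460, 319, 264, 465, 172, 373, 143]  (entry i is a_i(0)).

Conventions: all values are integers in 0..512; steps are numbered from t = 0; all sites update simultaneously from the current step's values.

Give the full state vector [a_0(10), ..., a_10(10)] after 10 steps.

Answer: [415, 415, 415, 415, 415, 415, 415, 415, 415, 415, 415]

Derivation:
t=0: [79, 424, 83, 292, 460, 319, 264, 465, 172, 373, 143]
t=1: [240, 258, 235, 348, 229, 347, 357, 227, 345, 304, 316]
t=2: [410, 407, 407, 376, 396, 370, 364, 395, 373, 398, 394]
t=3: [270, 277, 277, 311, 300, 325, 329, 303, 318, 290, 291]
t=4: [412, 410, 409, 398, 399, 388, 386, 397, 394, 406, 406]
t=5: [264, 267, 269, 284, 288, 300, 302, 291, 290, 275, 273]
t=6: [414, 413, 413, 410, 408, 404, 403, 406, 408, 412, 412]
t=7: [258, 259, 260, 265, 269, 274, 275, 272, 268, 262, 261]
t=8: [415, 415, 414, 414, 414, 413, 413, 413, 414, 414, 414]
t=9: [255, 255, 256, 257, 257, 258, 258, 258, 257, 257, 256]
t=10: [415, 415, 415, 415, 415, 415, 415, 415, 415, 415, 415]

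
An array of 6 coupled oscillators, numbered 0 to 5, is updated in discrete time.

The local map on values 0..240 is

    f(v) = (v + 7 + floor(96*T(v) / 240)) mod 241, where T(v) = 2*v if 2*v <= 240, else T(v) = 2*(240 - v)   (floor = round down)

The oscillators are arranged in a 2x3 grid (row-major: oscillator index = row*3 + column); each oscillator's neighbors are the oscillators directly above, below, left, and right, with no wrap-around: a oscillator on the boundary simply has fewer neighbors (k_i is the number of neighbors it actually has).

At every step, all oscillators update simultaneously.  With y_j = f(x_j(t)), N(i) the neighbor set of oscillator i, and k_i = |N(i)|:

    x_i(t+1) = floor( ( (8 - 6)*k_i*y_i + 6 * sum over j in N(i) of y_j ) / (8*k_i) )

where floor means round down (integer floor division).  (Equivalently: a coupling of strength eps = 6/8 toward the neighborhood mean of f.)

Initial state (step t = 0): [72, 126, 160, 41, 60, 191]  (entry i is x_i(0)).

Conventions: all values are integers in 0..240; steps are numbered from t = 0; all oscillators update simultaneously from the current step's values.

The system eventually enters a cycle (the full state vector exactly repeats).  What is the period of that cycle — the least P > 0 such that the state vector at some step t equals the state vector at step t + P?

Simulating step by step:
t=0: [72, 126, 160, 41, 60, 191]
t=1: [148, 176, 230, 114, 164, 189]
t=2: [224, 174, 177, 225, 228, 147]
t=3: [89, 118, 231, 2, 116, 145]
t=4: [127, 151, 168, 145, 168, 139]
t=5: [227, 229, 228, 228, 228, 230]
t=6: [3, 3, 3, 3, 3, 3]
t=7: [12, 12, 12, 12, 12, 12]
t=8: [28, 28, 28, 28, 28, 28]
t=9: [57, 57, 57, 57, 57, 57]
t=10: [109, 109, 109, 109, 109, 109]
t=11: [203, 203, 203, 203, 203, 203]
t=12: [239, 239, 239, 239, 239, 239]
t=13: [5, 5, 5, 5, 5, 5]
t=14: [16, 16, 16, 16, 16, 16]
t=15: [35, 35, 35, 35, 35, 35]
t=16: [70, 70, 70, 70, 70, 70]
t=17: [133, 133, 133, 133, 133, 133]
t=18: [225, 225, 225, 225, 225, 225]
t=19: [3, 3, 3, 3, 3, 3]

Answer: 13
Key observation: The state at step 6, [3, 3, 3, 3, 3, 3], reappears at step 19 — and no state repeats earlier — so the cycle the system enters has period 13.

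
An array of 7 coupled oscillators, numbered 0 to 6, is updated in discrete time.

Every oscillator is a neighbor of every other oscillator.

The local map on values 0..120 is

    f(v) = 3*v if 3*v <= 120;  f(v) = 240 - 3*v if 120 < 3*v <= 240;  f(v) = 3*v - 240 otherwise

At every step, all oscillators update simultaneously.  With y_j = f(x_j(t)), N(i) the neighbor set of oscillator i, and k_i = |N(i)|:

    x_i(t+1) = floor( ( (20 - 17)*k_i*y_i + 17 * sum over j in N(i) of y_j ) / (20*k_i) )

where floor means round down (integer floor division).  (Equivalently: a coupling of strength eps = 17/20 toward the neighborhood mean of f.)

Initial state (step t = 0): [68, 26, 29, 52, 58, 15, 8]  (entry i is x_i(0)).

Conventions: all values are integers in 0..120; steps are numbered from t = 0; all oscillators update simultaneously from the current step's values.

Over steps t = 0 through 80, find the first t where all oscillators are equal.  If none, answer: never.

Answer: 2
Key observation: Synchronization is absorbing here: once all oscillators are equal they stay equal, and step 2 is the first all-equal step.

Derivation:
t=0: [68, 26, 29, 52, 58, 15, 8]  (not all equal)
t=1: [59, 60, 60, 60, 60, 59, 59]  (not all equal)
t=2: [61, 61, 61, 61, 61, 61, 61]  (all equal)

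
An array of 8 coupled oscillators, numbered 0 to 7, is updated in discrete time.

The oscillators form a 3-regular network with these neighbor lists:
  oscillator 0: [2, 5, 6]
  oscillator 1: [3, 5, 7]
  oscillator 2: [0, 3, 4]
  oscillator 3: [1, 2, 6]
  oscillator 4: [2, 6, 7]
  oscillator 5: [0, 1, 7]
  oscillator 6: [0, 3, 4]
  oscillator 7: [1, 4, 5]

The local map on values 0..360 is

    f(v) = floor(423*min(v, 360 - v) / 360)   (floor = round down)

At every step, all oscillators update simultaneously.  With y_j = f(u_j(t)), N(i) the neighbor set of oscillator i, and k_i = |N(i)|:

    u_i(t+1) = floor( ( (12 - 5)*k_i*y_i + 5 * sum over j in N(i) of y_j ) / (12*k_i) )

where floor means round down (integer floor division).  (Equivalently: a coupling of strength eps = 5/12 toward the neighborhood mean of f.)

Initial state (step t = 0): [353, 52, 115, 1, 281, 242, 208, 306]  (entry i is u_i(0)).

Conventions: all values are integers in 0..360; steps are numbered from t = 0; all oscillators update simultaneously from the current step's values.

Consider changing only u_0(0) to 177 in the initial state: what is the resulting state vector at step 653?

Simulating step by step:
t=0: [177, 52, 115, 1, 281, 242, 208, 306]
t=1: [183, 63, 120, 52, 105, 126, 145, 77]
t=2: [184, 84, 136, 89, 127, 137, 153, 100]
t=3: [189, 110, 156, 121, 150, 151, 168, 124]
t=4: [194, 139, 178, 153, 175, 169, 186, 151]
t=5: [198, 172, 202, 184, 201, 189, 199, 181]
t=6: [190, 203, 188, 200, 189, 200, 191, 204]
t=7: [197, 184, 199, 190, 197, 188, 197, 186]
t=8: [192, 204, 190, 197, 192, 201, 192, 202]
t=9: [195, 184, 197, 191, 195, 186, 196, 186]
t=10: [194, 204, 192, 197, 194, 202, 193, 202]
t=11: [194, 184, 195, 191, 194, 186, 195, 186]
t=12: [195, 204, 194, 197, 195, 203, 194, 203]
t=13: [192, 184, 193, 191, 192, 185, 193, 185]
t=14: [197, 204, 196, 198, 197, 204, 196, 204]
t=15: [190, 183, 191, 189, 190, 184, 191, 184]
t=16: [199, 205, 198, 200, 199, 205, 198, 205]
t=17: [188, 182, 189, 187, 188, 182, 189, 182]
t=18: [202, 208, 200, 203, 202, 208, 200, 208]
t=19: [184, 178, 186, 184, 184, 178, 186, 178]
t=20: [205, 208, 204, 205, 205, 208, 204, 208]
t=21: [181, 178, 182, 181, 181, 178, 182, 178]
t=22: [209, 209, 209, 209, 209, 209, 209, 209]
t=23: [177, 177, 177, 177, 177, 177, 177, 177]
t=24: [207, 207, 207, 207, 207, 207, 207, 207]
t=25: [179, 179, 179, 179, 179, 179, 179, 179]
t=26: [210, 210, 210, 210, 210, 210, 210, 210]
t=27: [176, 176, 176, 176, 176, 176, 176, 176]
t=28: [206, 206, 206, 206, 206, 206, 206, 206]
t=29: [180, 180, 180, 180, 180, 180, 180, 180]
t=30: [211, 211, 211, 211, 211, 211, 211, 211]
t=31: [175, 175, 175, 175, 175, 175, 175, 175]
t=32: [205, 205, 205, 205, 205, 205, 205, 205]
t=33: [182, 182, 182, 182, 182, 182, 182, 182]
t=34: [209, 209, 209, 209, 209, 209, 209, 209]

Answer: [180, 180, 180, 180, 180, 180, 180, 180]
Key observation: The state at step 22, [209, 209, 209, 209, 209, 209, 209, 209], reappears at step 34: the system is in a cycle of period 12 from step 22 on.  Therefore the state at step 653 equals the state at step 22 + ((653 - 22) mod 12) = 29, which is [180, 180, 180, 180, 180, 180, 180, 180].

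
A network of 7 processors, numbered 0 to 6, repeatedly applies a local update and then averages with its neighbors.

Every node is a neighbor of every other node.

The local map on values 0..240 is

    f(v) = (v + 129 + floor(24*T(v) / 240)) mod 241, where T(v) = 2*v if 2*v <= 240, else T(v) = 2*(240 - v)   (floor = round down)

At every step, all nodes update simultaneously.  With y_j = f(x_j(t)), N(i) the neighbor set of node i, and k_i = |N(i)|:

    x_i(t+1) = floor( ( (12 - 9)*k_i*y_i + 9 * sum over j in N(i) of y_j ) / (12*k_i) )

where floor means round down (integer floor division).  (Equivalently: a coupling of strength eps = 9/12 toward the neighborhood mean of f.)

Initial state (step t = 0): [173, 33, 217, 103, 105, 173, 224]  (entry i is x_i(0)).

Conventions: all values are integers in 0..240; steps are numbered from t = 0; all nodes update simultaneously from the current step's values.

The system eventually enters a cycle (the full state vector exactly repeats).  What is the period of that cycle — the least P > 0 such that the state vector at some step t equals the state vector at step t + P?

Simulating step by step:
t=0: [173, 33, 217, 103, 105, 173, 224]
t=1: [79, 91, 84, 72, 72, 79, 85]
t=2: [224, 226, 225, 223, 223, 224, 225]
t=3: [115, 115, 115, 115, 115, 115, 115]
t=4: [26, 26, 26, 26, 26, 26, 26]
t=5: [160, 160, 160, 160, 160, 160, 160]
t=6: [64, 64, 64, 64, 64, 64, 64]
t=7: [205, 205, 205, 205, 205, 205, 205]
t=8: [100, 100, 100, 100, 100, 100, 100]
t=9: [8, 8, 8, 8, 8, 8, 8]
t=10: [138, 138, 138, 138, 138, 138, 138]
t=11: [46, 46, 46, 46, 46, 46, 46]
t=12: [184, 184, 184, 184, 184, 184, 184]
t=13: [83, 83, 83, 83, 83, 83, 83]
t=14: [228, 228, 228, 228, 228, 228, 228]
t=15: [118, 118, 118, 118, 118, 118, 118]
t=16: [29, 29, 29, 29, 29, 29, 29]
t=17: [163, 163, 163, 163, 163, 163, 163]
t=18: [66, 66, 66, 66, 66, 66, 66]
t=19: [208, 208, 208, 208, 208, 208, 208]
t=20: [102, 102, 102, 102, 102, 102, 102]
t=21: [10, 10, 10, 10, 10, 10, 10]
t=22: [141, 141, 141, 141, 141, 141, 141]
t=23: [48, 48, 48, 48, 48, 48, 48]
t=24: [186, 186, 186, 186, 186, 186, 186]
t=25: [84, 84, 84, 84, 84, 84, 84]
t=26: [229, 229, 229, 229, 229, 229, 229]
t=27: [119, 119, 119, 119, 119, 119, 119]
t=28: [30, 30, 30, 30, 30, 30, 30]
t=29: [165, 165, 165, 165, 165, 165, 165]
t=30: [68, 68, 68, 68, 68, 68, 68]
t=31: [210, 210, 210, 210, 210, 210, 210]
t=32: [104, 104, 104, 104, 104, 104, 104]
t=33: [12, 12, 12, 12, 12, 12, 12]
t=34: [143, 143, 143, 143, 143, 143, 143]
t=35: [50, 50, 50, 50, 50, 50, 50]
t=36: [189, 189, 189, 189, 189, 189, 189]
t=37: [87, 87, 87, 87, 87, 87, 87]
t=38: [233, 233, 233, 233, 233, 233, 233]
t=39: [122, 122, 122, 122, 122, 122, 122]
t=40: [33, 33, 33, 33, 33, 33, 33]
t=41: [168, 168, 168, 168, 168, 168, 168]
t=42: [70, 70, 70, 70, 70, 70, 70]
t=43: [213, 213, 213, 213, 213, 213, 213]
t=44: [106, 106, 106, 106, 106, 106, 106]
t=45: [15, 15, 15, 15, 15, 15, 15]
t=46: [147, 147, 147, 147, 147, 147, 147]
t=47: [53, 53, 53, 53, 53, 53, 53]
t=48: [192, 192, 192, 192, 192, 192, 192]
t=49: [89, 89, 89, 89, 89, 89, 89]
t=50: [235, 235, 235, 235, 235, 235, 235]
t=51: [124, 124, 124, 124, 124, 124, 124]
t=52: [35, 35, 35, 35, 35, 35, 35]
t=53: [171, 171, 171, 171, 171, 171, 171]
t=54: [72, 72, 72, 72, 72, 72, 72]
t=55: [215, 215, 215, 215, 215, 215, 215]
t=56: [108, 108, 108, 108, 108, 108, 108]
t=57: [17, 17, 17, 17, 17, 17, 17]
t=58: [149, 149, 149, 149, 149, 149, 149]
t=59: [55, 55, 55, 55, 55, 55, 55]
t=60: [195, 195, 195, 195, 195, 195, 195]
t=61: [92, 92, 92, 92, 92, 92, 92]
t=62: [239, 239, 239, 239, 239, 239, 239]
t=63: [127, 127, 127, 127, 127, 127, 127]
t=64: [37, 37, 37, 37, 37, 37, 37]
t=65: [173, 173, 173, 173, 173, 173, 173]
t=66: [74, 74, 74, 74, 74, 74, 74]
t=67: [217, 217, 217, 217, 217, 217, 217]
t=68: [109, 109, 109, 109, 109, 109, 109]
t=69: [18, 18, 18, 18, 18, 18, 18]
t=70: [150, 150, 150, 150, 150, 150, 150]
t=71: [56, 56, 56, 56, 56, 56, 56]
t=72: [196, 196, 196, 196, 196, 196, 196]
t=73: [92, 92, 92, 92, 92, 92, 92]

Answer: 12
Key observation: The state at step 61, [92, 92, 92, 92, 92, 92, 92], reappears at step 73 — and no state repeats earlier — so the cycle the system enters has period 12.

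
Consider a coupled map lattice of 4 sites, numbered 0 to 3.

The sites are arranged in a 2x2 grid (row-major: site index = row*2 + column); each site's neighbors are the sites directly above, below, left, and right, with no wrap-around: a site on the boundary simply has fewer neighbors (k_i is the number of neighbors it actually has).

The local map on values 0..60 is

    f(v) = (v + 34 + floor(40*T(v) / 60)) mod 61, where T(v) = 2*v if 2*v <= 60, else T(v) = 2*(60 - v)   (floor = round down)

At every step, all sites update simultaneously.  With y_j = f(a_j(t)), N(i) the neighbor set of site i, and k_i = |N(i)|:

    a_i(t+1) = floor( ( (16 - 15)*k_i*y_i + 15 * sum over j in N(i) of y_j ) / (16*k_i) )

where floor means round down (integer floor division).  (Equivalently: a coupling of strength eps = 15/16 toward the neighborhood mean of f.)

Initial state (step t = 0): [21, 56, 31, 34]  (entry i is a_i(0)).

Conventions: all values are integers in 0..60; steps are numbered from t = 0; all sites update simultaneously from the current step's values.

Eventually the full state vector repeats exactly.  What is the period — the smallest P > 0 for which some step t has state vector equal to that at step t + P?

Answer: 2
Key observation: The state at step 3, [39, 39, 39, 39], reappears at step 5 — and no state repeats earlier — so the cycle the system enters has period 2.

Derivation:
t=0: [21, 56, 31, 34]
t=1: [37, 31, 32, 38]
t=2: [41, 40, 40, 41]
t=3: [39, 39, 39, 39]
t=4: [40, 40, 40, 40]
t=5: [39, 39, 39, 39]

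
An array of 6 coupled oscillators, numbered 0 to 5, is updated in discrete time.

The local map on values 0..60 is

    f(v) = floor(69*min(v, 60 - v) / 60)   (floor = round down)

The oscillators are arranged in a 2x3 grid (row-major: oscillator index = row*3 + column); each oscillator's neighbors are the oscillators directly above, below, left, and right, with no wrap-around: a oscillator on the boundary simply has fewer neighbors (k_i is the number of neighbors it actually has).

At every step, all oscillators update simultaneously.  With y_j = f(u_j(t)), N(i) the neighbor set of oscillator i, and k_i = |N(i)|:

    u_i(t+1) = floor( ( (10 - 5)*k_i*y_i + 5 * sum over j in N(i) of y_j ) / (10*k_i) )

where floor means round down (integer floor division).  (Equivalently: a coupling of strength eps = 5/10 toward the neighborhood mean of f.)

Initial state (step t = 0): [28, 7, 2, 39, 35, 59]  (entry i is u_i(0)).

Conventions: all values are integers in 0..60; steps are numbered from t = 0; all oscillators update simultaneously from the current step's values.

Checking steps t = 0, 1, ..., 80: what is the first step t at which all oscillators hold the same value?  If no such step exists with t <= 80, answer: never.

Answer: never
Key observation: The state at step 9 reappears at step 11 — the system is in a cycle of period 2 from step 9 on.  No step 0..11 is synchronized, and the cycle repeats forever, so no step up to 80 (or ever) has all oscillators equal.

Derivation:
t=0: [28, 7, 2, 39, 35, 59]  (not all equal)
t=1: [24, 14, 3, 27, 19, 8]  (not all equal)
t=2: [25, 16, 7, 27, 19, 10]  (not all equal)
t=3: [26, 18, 11, 27, 20, 12]  (not all equal)
t=4: [27, 20, 14, 28, 22, 15]  (not all equal)
t=5: [29, 23, 18, 30, 24, 18]  (not all equal)
t=6: [31, 26, 21, 32, 26, 21]  (not all equal)
t=7: [31, 28, 25, 31, 28, 25]  (not all equal)
t=8: [32, 31, 29, 32, 31, 29]  (not all equal)
t=9: [32, 32, 33, 32, 32, 33]  (not all equal)
t=10: [32, 31, 31, 32, 31, 31]  (not all equal)
t=11: [32, 32, 33, 32, 32, 33]  (not all equal)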